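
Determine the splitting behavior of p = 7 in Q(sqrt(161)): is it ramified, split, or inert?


K = Q(sqrt(161)). Since d mod 4 = 1, disc(K) = 161.
Check p | disc: 161 mod 7 = 0.
p divides disc, so p ramifies: (p) = P^2 with e=2, f=1, g=1.
Therefore p is ramified.

ramified


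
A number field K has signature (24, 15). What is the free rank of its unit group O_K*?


By Dirichlet's unit theorem:
rank = r1 + r2 - 1
= 24 + 15 - 1
= 38

38


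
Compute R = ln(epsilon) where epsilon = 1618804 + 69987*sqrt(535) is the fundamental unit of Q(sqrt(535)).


epsilon = 1618804 + 69987*sqrt(535)
= 3.2376e+06
R = ln(3.2376e+06)
= 14.9903

14.9903


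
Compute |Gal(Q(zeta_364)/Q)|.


|Gal(Q(zeta_364)/Q)| = phi(364)
= 144

144


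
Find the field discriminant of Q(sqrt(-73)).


For K = Q(sqrt(d)) with d squarefree: disc(K) = d if d = 1 mod 4, and disc(K) = 4d if d = 2 or 3 mod 4.
Here d = -73, and d mod 4 = 3.
d = 3 mod 4, not 1 (O_K = Z[sqrt(d)]), so disc(K) = 4d = 4 * (-73) = -292

-292


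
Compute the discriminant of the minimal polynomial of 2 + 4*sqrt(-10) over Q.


The element 2 + 4*sqrt(-10) has minimal polynomial:
x^2 - 4*x + 164
Discriminant = (-4)^2 - 4*(164)
= 16 - 656
= -640

-640


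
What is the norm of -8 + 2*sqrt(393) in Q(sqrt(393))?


N(a + b*sqrt(d)) = a^2 - d*b^2
= (-8)^2 - (393)*(2)^2
= 64 - 1572
= -1508

-1508


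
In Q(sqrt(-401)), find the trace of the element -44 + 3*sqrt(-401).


Tr(a + b*sqrt(d)) = (a + b*sqrt(d)) + (a - b*sqrt(d)) = 2a
= 2 * (-44)
= -88

-88


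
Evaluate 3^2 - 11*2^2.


x^2 - d*y^2
= 3^2 - 11*2^2
= 9 - 44
= -35

-35


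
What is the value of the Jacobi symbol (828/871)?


Compute (828/871) via quadratic reciprocity:
  pull out 2: (2/871) = +1  (since 871 mod 8 = 7)
  pull out 2: (2/871) = +1  (since 871 mod 8 = 7)
  reciprocity: (207/871) -> -(871/207)
  reduce: (43/207)
  reciprocity: (43/207) -> -(207/43)
  reduce: (35/43)
  reciprocity: (35/43) -> -(43/35)
  reduce: (8/35)
  pull out 2: (2/35) = -1  (since 35 mod 8 = 3)
  pull out 2: (2/35) = -1  (since 35 mod 8 = 3)
  pull out 2: (2/35) = -1  (since 35 mod 8 = 3)
  (1/35) = 1
Product of signs = 1

1


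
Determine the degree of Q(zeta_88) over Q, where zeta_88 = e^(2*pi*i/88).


The degree equals Euler's totient phi(88).
88 = 2^3 * 11
phi(88) = 40

40


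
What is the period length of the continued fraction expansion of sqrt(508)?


Run the CF algorithm for sqrt(508).
a_0 = floor(sqrt(508)) = 22; set m_0=0, q_0=1.
Recurrence: m' = q*a - m,  q' = (d - m'^2)/q,  a' = floor((a_0 + m')/q').
  step 1: m=22, q=24, a=1
  step 2: m=2, q=21, a=1
  step 3: m=19, q=7, a=5
  step 4: m=16, q=36, a=1
  step 5: m=20, q=3, a=14
  step 6: m=22, q=8, a=5
  step 7: m=18, q=23, a=1
  step 8: m=5, q=21, a=1
  step 9: m=16, q=12, a=3
  step 10: m=20, q=9, a=4
  step 11: m=16, q=28, a=1
  step 12: m=12, q=13, a=2
  step 13: m=14, q=24, a=1
  step 14: m=10, q=17, a=1
  step 15: m=7, q=27, a=1
  step 16: m=20, q=4, a=10
  step 17: m=20, q=27, a=1
  step 18: m=7, q=17, a=1
  step 19: m=10, q=24, a=1
  step 20: m=14, q=13, a=2
  step 21: m=12, q=28, a=1
  step 22: m=16, q=9, a=4
  step 23: m=20, q=12, a=3
  step 24: m=16, q=21, a=1
  step 25: m=5, q=23, a=1
  step 26: m=18, q=8, a=5
  step 27: m=22, q=3, a=14
  step 28: m=20, q=36, a=1
  step 29: m=16, q=7, a=5
  step 30: m=19, q=21, a=1
  step 31: m=2, q=24, a=1
  step 32: m=22, q=1, a=44
a_32 = 2*a_0 = 44, so the period closes here.
sqrt(508) = [22; 1, 1, 5, 1, 14, 5, 1, 1, 3, 4, 1, 2, 1, 1, 1, 10, 1, 1, 1, 2, 1, 4, 3, 1, 1, 5, 14, 1, 5, 1, 1, 44]
Period length = 32

32


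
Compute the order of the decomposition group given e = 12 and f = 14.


|D_P| = e * f
= 12 * 14
= 168

168


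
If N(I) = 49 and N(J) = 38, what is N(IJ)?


N(IJ) = N(I) * N(J)
= 49 * 38
= 1862

1862


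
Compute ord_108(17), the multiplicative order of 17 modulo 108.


We want ord_108(17), the smallest k >= 1 with 17^k = 1 mod 108.
n = 108 = 2^2 * 3^3, phi(108) = 36; the order divides phi(n).
Divisors of 36: 1, 2, 3, 4, 6, 9, 12, 18, 36
Repeated squaring mod 108: 17^1 = 17, 17^2 = 73, 17^4 = 37, 17^8 = 73, 17^16 = 37, 17^32 = 73
Test divisors in increasing order:
  k=1: 17^1 = 17 mod 108
  k=2: 17^2 = 73 mod 108
  k=3: 17^3 = 73 * 17 = 53 mod 108
  k=4: 17^4 = 37 mod 108
  k=6: 17^6 = 37 * 73 = 1 mod 108  <- first divisor giving 1
Order = 6

6


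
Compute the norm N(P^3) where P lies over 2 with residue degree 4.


N(P^a) = p^(a*f)
= 2^(3*4)
= 2^12
= 4096

4096


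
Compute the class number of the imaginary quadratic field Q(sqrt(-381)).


K = Q(sqrt(-381)). d mod 4 = 3, so D = disc(K) = 4d = -1524
h(K) equals the number of primitive reduced positive-definite forms (a, b, c) = a*x^2 + b*x*y + c*y^2 with b^2 - 4ac = D,
where reduced means |b| <= a <= c, with b >= 0 whenever |b| = a or a = c, and primitive means gcd(a, b, c) = 1.
Reduced forces 3a^2 <= |D| = 1524, so 1 <= a <= 22; b must have the parity of D, and c = (b^2 - D)/(4a) must be an integer >= a.
Enumerate a = 1..22, b in [-a, a]:
  a=1: (1, 0, 381)  [1]
  a=2: (2, 2, 191)  [1]
  a=3: (3, 0, 127)  [1]
  a=4: none
  a=5: (5, -4, 77), (5, 4, 77)  [2]
  a=6: (6, 6, 65)  [1]
  a=7: (7, -4, 55), (7, 4, 55)  [2]
  a=8..9: none
  a=10: (10, -6, 39), (10, 6, 39)  [2]
  a=11: (11, -4, 35), (11, 4, 35)  [2]
  a=12: none
  a=13: (13, -6, 30), (13, 6, 30)  [2]
  a=14: (14, -10, 29), (14, 10, 29)  [2]
  a=15: (15, -6, 26), (15, 6, 26)  [2]
  a=16..20: none
  a=21: (21, -18, 22), (21, 18, 22)  [2]
  a=22: none
Total reduced forms: 1 + 1 + 1 + 2 + 1 + 2 + 2 + 2 + 2 + 2 + 2 + 2 = 20
h = 20

20


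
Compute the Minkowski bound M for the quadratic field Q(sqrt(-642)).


d = -642, d mod 4 = 2, so disc(K) = 4d = -2568; |disc(K)| = 2568
Imaginary quadratic field, so n = 2, s = r2 = 1, r1 = 0
M = (n!/n^n) * (4/pi)^s * sqrt(|disc(K)|) = (2!/2^2) * (4/pi)^1 * sqrt(2568)
= 0.5 * 1.273240 * 50.675438
= 32.2610

32.2610


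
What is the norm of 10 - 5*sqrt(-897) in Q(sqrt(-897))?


N(a + b*sqrt(d)) = a^2 - d*b^2
= (10)^2 - (-897)*(-5)^2
= 100 + 22425
= 22525

22525


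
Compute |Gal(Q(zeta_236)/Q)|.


|Gal(Q(zeta_236)/Q)| = phi(236)
= 116

116


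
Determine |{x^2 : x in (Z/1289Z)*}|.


For prime p, the number of non-zero quadratic residues is (p-1)/2.
= (1289-1)/2
= 644

644


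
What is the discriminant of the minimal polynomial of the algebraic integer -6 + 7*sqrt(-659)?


The element -6 + 7*sqrt(-659) has minimal polynomial:
x^2 + 12*x + 32327
Discriminant = (12)^2 - 4*(32327)
= 144 - 129308
= -129164

-129164


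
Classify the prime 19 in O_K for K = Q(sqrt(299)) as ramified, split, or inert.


K = Q(sqrt(299)). Since d mod 4 = 3, disc(K) = 1196.
Check p | disc: 1196 mod 19 = 18.
p does not divide disc. Compute Legendre symbol (d/p):
14^((19-1)/2) mod 19 = -1
(d/p) = -1, so p is inert: (p) stays prime with e=1, f=2, g=1.
Therefore p is inert.

inert


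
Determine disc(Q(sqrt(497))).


For K = Q(sqrt(d)) with d squarefree: disc(K) = d if d = 1 mod 4, and disc(K) = 4d if d = 2 or 3 mod 4.
Here d = 497, and d mod 4 = 1.
d = 1 mod 4 (O_K = Z[(1+sqrt(d))/2]), so disc(K) = d = 497

497


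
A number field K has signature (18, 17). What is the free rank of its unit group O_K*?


By Dirichlet's unit theorem:
rank = r1 + r2 - 1
= 18 + 17 - 1
= 34

34


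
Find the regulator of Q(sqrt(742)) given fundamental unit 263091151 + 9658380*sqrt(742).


epsilon = 263091151 + 9658380*sqrt(742)
= 5.2618e+08
R = ln(5.2618e+08)
= 20.0812

20.0812


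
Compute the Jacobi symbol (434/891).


Compute (434/891) via quadratic reciprocity:
  pull out 2: (2/891) = -1  (since 891 mod 8 = 3)
  reciprocity: (217/891) -> +(891/217)
  reduce: (23/217)
  reciprocity: (23/217) -> +(217/23)
  reduce: (10/23)
  pull out 2: (2/23) = +1  (since 23 mod 8 = 7)
  reciprocity: (5/23) -> +(23/5)
  reduce: (3/5)
  reciprocity: (3/5) -> +(5/3)
  reduce: (2/3)
  pull out 2: (2/3) = -1  (since 3 mod 8 = 3)
  (1/3) = 1
Product of signs = 1

1


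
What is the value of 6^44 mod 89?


p = 89 is prime and the exponent is (p-1)/2 = 44, so by Euler's criterion 6^44 = (6/89) = +1 or -1 mod 89.
Compute by square-and-multiply:
  44 = 32 + 8 + 4 (binary 101100)
  Repeated squaring mod 89: 6^1 = 6, 6^2 = 36, 6^4 = 50, 6^8 = 8, 6^16 = 64, 6^32 = 2
  6^44 = 6^32 * 6^8 * 6^4 = 2 * 8 * 50 mod 89
    2 * 8 = 16 = 16 mod 89
    16 * 50 = 800 = 88 mod 89
  6^44 = 88 mod 89
Result 88 = p - 1 = -1 mod 89: 6 is a quadratic non-residue mod 89. As a residue in [0, p-1] the value is 88.
6^44 mod 89 = 88

88


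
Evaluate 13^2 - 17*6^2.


x^2 - d*y^2
= 13^2 - 17*6^2
= 169 - 612
= -443

-443


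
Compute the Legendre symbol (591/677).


p = 677 is prime, so compute (591/677) with the reciprocity algorithm (Jacobi-symbol steps: pull out 2s via (2/n), flip via reciprocity, reduce):
  reciprocity: (591/677) -> +(677/591)
  reduce: (86/591)
  pull out 2: (2/591) = +1  (since 591 mod 8 = 7)
  reciprocity: (43/591) -> -(591/43)
  reduce: (32/43)
  pull out 2: (2/43) = -1  (since 43 mod 8 = 3)
  pull out 2: (2/43) = -1  (since 43 mod 8 = 3)
  pull out 2: (2/43) = -1  (since 43 mod 8 = 3)
  pull out 2: (2/43) = -1  (since 43 mod 8 = 3)
  pull out 2: (2/43) = -1  (since 43 mod 8 = 3)
  (1/43) = 1
Product of signs = 1
(591/677) = 1

1


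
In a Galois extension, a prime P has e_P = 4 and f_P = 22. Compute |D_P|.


|D_P| = e * f
= 4 * 22
= 88

88


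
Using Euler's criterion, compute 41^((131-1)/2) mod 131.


p = 131 is prime and the exponent is (p-1)/2 = 65, so by Euler's criterion 41^65 = (41/131) = +1 or -1 mod 131.
Compute by square-and-multiply:
  65 = 64 + 1 (binary 1000001)
  Repeated squaring mod 131: 41^1 = 41, 41^2 = 109, 41^4 = 91, 41^8 = 28, 41^16 = 129, 41^32 = 4, 41^64 = 16
  41^65 = 41^64 * 41^1 = 16 * 41 mod 131
    16 * 41 = 656 = 1 mod 131
  41^65 = 1 mod 131
Result 1: 41 is a quadratic residue mod 131.
41^65 mod 131 = 1

1


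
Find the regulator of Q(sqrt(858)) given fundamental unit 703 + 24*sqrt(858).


epsilon = 703 + 24*sqrt(858)
= 1405.9993
R = ln(1405.9993)
= 7.2485

7.2485


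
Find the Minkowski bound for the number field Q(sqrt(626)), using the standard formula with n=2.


d = 626, d mod 4 = 2, so disc(K) = 4d = 2504; |disc(K)| = 2504
Real quadratic field, so n = 2, s = r2 = 0, r1 = 2
M = (n!/n^n) * (4/pi)^s * sqrt(|disc(K)|) = (2!/2^2) * (4/pi)^0 * sqrt(2504)
= 0.5 * 1.000000 * 50.039984
= 25.0200

25.0200


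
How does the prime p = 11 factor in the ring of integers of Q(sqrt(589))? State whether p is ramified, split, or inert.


K = Q(sqrt(589)). Since d mod 4 = 1, disc(K) = 589.
Check p | disc: 589 mod 11 = 6.
p does not divide disc. Compute Legendre symbol (d/p):
6^((11-1)/2) mod 11 = -1
(d/p) = -1, so p is inert: (p) stays prime with e=1, f=2, g=1.
Therefore p is inert.

inert


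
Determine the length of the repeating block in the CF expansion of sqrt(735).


Run the CF algorithm for sqrt(735).
a_0 = floor(sqrt(735)) = 27; set m_0=0, q_0=1.
Recurrence: m' = q*a - m,  q' = (d - m'^2)/q,  a' = floor((a_0 + m')/q').
  step 1: m=27, q=6, a=9
  step 2: m=27, q=1, a=54
a_2 = 2*a_0 = 54, so the period closes here.
sqrt(735) = [27; 9, 54]
Period length = 2

2


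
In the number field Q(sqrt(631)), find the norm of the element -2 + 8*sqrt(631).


N(a + b*sqrt(d)) = a^2 - d*b^2
= (-2)^2 - (631)*(8)^2
= 4 - 40384
= -40380

-40380


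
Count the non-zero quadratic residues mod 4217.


For prime p, the number of non-zero quadratic residues is (p-1)/2.
= (4217-1)/2
= 2108

2108


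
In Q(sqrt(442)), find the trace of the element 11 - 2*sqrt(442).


Tr(a + b*sqrt(d)) = (a + b*sqrt(d)) + (a - b*sqrt(d)) = 2a
= 2 * (11)
= 22

22


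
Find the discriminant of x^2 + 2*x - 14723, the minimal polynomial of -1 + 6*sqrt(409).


The element -1 + 6*sqrt(409) has minimal polynomial:
x^2 + 2*x - 14723
Discriminant = (2)^2 - 4*(-14723)
= 4 + 58892
= 58896

58896


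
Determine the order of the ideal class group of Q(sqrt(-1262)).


K = Q(sqrt(-1262)). d mod 4 = 2, so D = disc(K) = 4d = -5048
h(K) equals the number of primitive reduced positive-definite forms (a, b, c) = a*x^2 + b*x*y + c*y^2 with b^2 - 4ac = D,
where reduced means |b| <= a <= c, with b >= 0 whenever |b| = a or a = c, and primitive means gcd(a, b, c) = 1.
Reduced forces 3a^2 <= |D| = 5048, so 1 <= a <= 41; b must have the parity of D, and c = (b^2 - D)/(4a) must be an integer >= a.
Enumerate a = 1..41, b in [-a, a]:
  a=1: (1, 0, 1262)  [1]
  a=2: (2, 0, 631)  [1]
  a=3: (3, -2, 421), (3, 2, 421)  [2]
  a=4..5: none
  a=6: (6, -4, 211), (6, 4, 211)  [2]
  a=7..8: none
  a=9: (9, -8, 142), (9, 8, 142)  [2]
  a=10: none
  a=11: (11, -10, 117), (11, 10, 117)  [2]
  a=12: none
  a=13: (13, -10, 99), (13, 10, 99)  [2]
  a=14..16: none
  a=17: (17, -16, 78), (17, 16, 78)  [2]
  a=18: (18, -8, 71), (18, 8, 71)  [2]
  a=19: (19, -14, 69), (19, 14, 69)  [2]
  a=20..21: none
  a=22: (22, -12, 59), (22, 12, 59)  [2]
  a=23: (23, -14, 57), (23, 14, 57)  [2]
  a=24..25: none
  a=26: (26, -16, 51), (26, 16, 51)  [2]
  a=27: (27, -26, 53), (27, 26, 53)  [2]
  a=28..30: none
  a=31: (31, -6, 41), (31, 6, 41)  [2]
  a=32: none
  a=33: (33, -32, 46), (33, -10, 39), (33, 10, 39), (33, 32, 46)  [4]
  a=34: (34, -16, 39), (34, 16, 39)  [2]
  a=35..36: none
  a=37: (37, -24, 38), (37, 24, 38)  [2]
  a=38..41: none
Total reduced forms: 1 + 1 + 2 + 2 + 2 + 2 + 2 + 2 + 2 + 2 + 2 + 2 + 2 + 2 + 2 + 4 + 2 + 2 = 36
h = 36

36


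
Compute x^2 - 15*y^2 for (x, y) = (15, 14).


x^2 - d*y^2
= 15^2 - 15*14^2
= 225 - 2940
= -2715

-2715


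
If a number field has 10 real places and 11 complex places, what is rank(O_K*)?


By Dirichlet's unit theorem:
rank = r1 + r2 - 1
= 10 + 11 - 1
= 20

20


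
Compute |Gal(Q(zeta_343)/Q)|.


|Gal(Q(zeta_343)/Q)| = phi(343)
= 294

294


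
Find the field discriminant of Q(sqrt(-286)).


For K = Q(sqrt(d)) with d squarefree: disc(K) = d if d = 1 mod 4, and disc(K) = 4d if d = 2 or 3 mod 4.
Here d = -286, and d mod 4 = 2.
d = 2 mod 4, not 1 (O_K = Z[sqrt(d)]), so disc(K) = 4d = 4 * (-286) = -1144

-1144


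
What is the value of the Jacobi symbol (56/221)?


Compute (56/221) via quadratic reciprocity:
  pull out 2: (2/221) = -1  (since 221 mod 8 = 5)
  pull out 2: (2/221) = -1  (since 221 mod 8 = 5)
  pull out 2: (2/221) = -1  (since 221 mod 8 = 5)
  reciprocity: (7/221) -> +(221/7)
  reduce: (4/7)
  pull out 2: (2/7) = +1  (since 7 mod 8 = 7)
  pull out 2: (2/7) = +1  (since 7 mod 8 = 7)
  (1/7) = 1
Product of signs = -1

-1


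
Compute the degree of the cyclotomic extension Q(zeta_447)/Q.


The degree equals Euler's totient phi(447).
447 = 3 * 149
phi(447) = 296

296


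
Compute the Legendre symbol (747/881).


p = 881 is prime, so compute (747/881) with the reciprocity algorithm (Jacobi-symbol steps: pull out 2s via (2/n), flip via reciprocity, reduce):
  reciprocity: (747/881) -> +(881/747)
  reduce: (134/747)
  pull out 2: (2/747) = -1  (since 747 mod 8 = 3)
  reciprocity: (67/747) -> -(747/67)
  reduce: (10/67)
  pull out 2: (2/67) = -1  (since 67 mod 8 = 3)
  reciprocity: (5/67) -> +(67/5)
  reduce: (2/5)
  pull out 2: (2/5) = -1  (since 5 mod 8 = 5)
  (1/5) = 1
Product of signs = 1
(747/881) = 1

1


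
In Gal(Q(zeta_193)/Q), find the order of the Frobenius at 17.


The Frobenius at p in Gal(Q(zeta_n)/Q) = (Z/nZ)* is the class of p, so its order is ord_193(17), the smallest k >= 1 with 17^k = 1 mod 193.
n = 193 = 193, phi(193) = 192; the order divides phi(n).
Divisors of 192: 1, 2, 3, 4, 6, 8, 12, 16, 24, 32, 48, 64, 96, 192
Repeated squaring mod 193: 17^1 = 17, 17^2 = 96, 17^4 = 145, 17^8 = 181, 17^16 = 144, 17^32 = 85, 17^64 = 84, 17^128 = 108
Test divisors in increasing order:
  k=1: 17^1 = 17 mod 193
  k=2: 17^2 = 96 mod 193
  k=3: 17^3 = 96 * 17 = 88 mod 193
  k=4: 17^4 = 145 mod 193
  k=6: 17^6 = 145 * 96 = 24 mod 193
  k=8: 17^8 = 181 mod 193
  k=12: 17^12 = 181 * 145 = 190 mod 193
  k=16: 17^16 = 144 mod 193
  k=24: 17^24 = 144 * 181 = 9 mod 193
  k=32: 17^32 = 85 mod 193
  k=48: 17^48 = 85 * 144 = 81 mod 193
  k=64: 17^64 = 84 mod 193
  k=96: 17^96 = 84 * 85 = 192 mod 193
  k=192: 17^192 = 108 * 84 = 1 mod 193  <- first divisor giving 1
Order = 192

192


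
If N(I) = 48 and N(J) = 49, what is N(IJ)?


N(IJ) = N(I) * N(J)
= 48 * 49
= 2352

2352


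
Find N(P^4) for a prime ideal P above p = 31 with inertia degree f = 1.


N(P^a) = p^(a*f)
= 31^(4*1)
= 31^4
= 923521

923521


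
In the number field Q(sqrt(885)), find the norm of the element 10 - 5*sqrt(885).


N(a + b*sqrt(d)) = a^2 - d*b^2
= (10)^2 - (885)*(-5)^2
= 100 - 22125
= -22025

-22025


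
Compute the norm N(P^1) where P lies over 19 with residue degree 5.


N(P^a) = p^(a*f)
= 19^(1*5)
= 19^5
= 2476099

2476099


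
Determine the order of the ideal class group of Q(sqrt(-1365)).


K = Q(sqrt(-1365)). d mod 4 = 3, so D = disc(K) = 4d = -5460
h(K) equals the number of primitive reduced positive-definite forms (a, b, c) = a*x^2 + b*x*y + c*y^2 with b^2 - 4ac = D,
where reduced means |b| <= a <= c, with b >= 0 whenever |b| = a or a = c, and primitive means gcd(a, b, c) = 1.
Reduced forces 3a^2 <= |D| = 5460, so 1 <= a <= 42; b must have the parity of D, and c = (b^2 - D)/(4a) must be an integer >= a.
Enumerate a = 1..42, b in [-a, a]:
  a=1: (1, 0, 1365)  [1]
  a=2: (2, 2, 683)  [1]
  a=3: (3, 0, 455)  [1]
  a=4: none
  a=5: (5, 0, 273)  [1]
  a=6: (6, 6, 229)  [1]
  a=7: (7, 0, 195)  [1]
  a=8..9: none
  a=10: (10, 10, 139)  [1]
  a=11..12: none
  a=13: (13, 0, 105)  [1]
  a=14: (14, 14, 101)  [1]
  a=15: (15, 0, 91)  [1]
  a=16..20: none
  a=21: (21, 0, 65)  [1]
  a=22..25: none
  a=26: (26, 26, 59)  [1]
  a=27..29: none
  a=30: (30, 30, 53)  [1]
  a=31..34: none
  a=35: (35, 0, 39)  [1]
  a=36: none
  a=37: (37, 4, 37)  [1]
  a=38..41: none
  a=42: (42, 42, 43)  [1]
Total reduced forms: 1 + 1 + 1 + 1 + 1 + 1 + 1 + 1 + 1 + 1 + 1 + 1 + 1 + 1 + 1 + 1 = 16
h = 16

16


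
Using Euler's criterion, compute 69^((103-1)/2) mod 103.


p = 103 is prime and the exponent is (p-1)/2 = 51, so by Euler's criterion 69^51 = (69/103) = +1 or -1 mod 103.
Compute by square-and-multiply:
  51 = 32 + 16 + 2 + 1 (binary 110011)
  Repeated squaring mod 103: 69^1 = 69, 69^2 = 23, 69^4 = 14, 69^8 = 93, 69^16 = 100, 69^32 = 9
  69^51 = 69^32 * 69^16 * 69^2 * 69^1 = 9 * 100 * 23 * 69 mod 103
    9 * 100 = 900 = 76 mod 103
    76 * 23 = 1748 = 100 mod 103
    100 * 69 = 6900 = 102 mod 103
  69^51 = 102 mod 103
Result 102 = p - 1 = -1 mod 103: 69 is a quadratic non-residue mod 103. As a residue in [0, p-1] the value is 102.
69^51 mod 103 = 102

102


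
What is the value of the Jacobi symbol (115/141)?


Compute (115/141) via quadratic reciprocity:
  reciprocity: (115/141) -> +(141/115)
  reduce: (26/115)
  pull out 2: (2/115) = -1  (since 115 mod 8 = 3)
  reciprocity: (13/115) -> +(115/13)
  reduce: (11/13)
  reciprocity: (11/13) -> +(13/11)
  reduce: (2/11)
  pull out 2: (2/11) = -1  (since 11 mod 8 = 3)
  (1/11) = 1
Product of signs = 1

1


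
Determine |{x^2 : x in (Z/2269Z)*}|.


For prime p, the number of non-zero quadratic residues is (p-1)/2.
= (2269-1)/2
= 1134

1134


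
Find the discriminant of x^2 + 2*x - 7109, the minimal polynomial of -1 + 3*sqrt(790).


The element -1 + 3*sqrt(790) has minimal polynomial:
x^2 + 2*x - 7109
Discriminant = (2)^2 - 4*(-7109)
= 4 + 28436
= 28440

28440


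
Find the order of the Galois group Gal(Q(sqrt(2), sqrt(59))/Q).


The 2 square roots of distinct primes are multiplicatively independent over Q,
so [K:Q] = 2^2 and Gal(K/Q) is isomorphic to (Z/2Z)^2.
|Gal| = 2^2 = 4

4


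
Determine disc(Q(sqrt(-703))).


For K = Q(sqrt(d)) with d squarefree: disc(K) = d if d = 1 mod 4, and disc(K) = 4d if d = 2 or 3 mod 4.
Here d = -703, and d mod 4 = 1.
d = 1 mod 4 (O_K = Z[(1+sqrt(d))/2]), so disc(K) = d = -703

-703


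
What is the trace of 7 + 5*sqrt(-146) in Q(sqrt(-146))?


Tr(a + b*sqrt(d)) = (a + b*sqrt(d)) + (a - b*sqrt(d)) = 2a
= 2 * (7)
= 14

14


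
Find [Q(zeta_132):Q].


The degree equals Euler's totient phi(132).
132 = 2^2 * 3 * 11
phi(132) = 40

40


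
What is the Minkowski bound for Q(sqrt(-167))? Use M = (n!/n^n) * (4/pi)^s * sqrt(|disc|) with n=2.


d = -167, d mod 4 = 1, so disc(K) = d = -167; |disc(K)| = 167
Imaginary quadratic field, so n = 2, s = r2 = 1, r1 = 0
M = (n!/n^n) * (4/pi)^s * sqrt(|disc(K)|) = (2!/2^2) * (4/pi)^1 * sqrt(167)
= 0.5 * 1.273240 * 12.922848
= 8.2269

8.2269


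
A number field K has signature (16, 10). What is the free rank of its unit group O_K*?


By Dirichlet's unit theorem:
rank = r1 + r2 - 1
= 16 + 10 - 1
= 25

25


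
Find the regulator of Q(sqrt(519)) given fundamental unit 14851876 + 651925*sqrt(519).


epsilon = 14851876 + 651925*sqrt(519)
= 2.9704e+07
R = ln(2.9704e+07)
= 17.2068

17.2068


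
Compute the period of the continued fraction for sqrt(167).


Run the CF algorithm for sqrt(167).
a_0 = floor(sqrt(167)) = 12; set m_0=0, q_0=1.
Recurrence: m' = q*a - m,  q' = (d - m'^2)/q,  a' = floor((a_0 + m')/q').
  step 1: m=12, q=23, a=1
  step 2: m=11, q=2, a=11
  step 3: m=11, q=23, a=1
  step 4: m=12, q=1, a=24
a_4 = 2*a_0 = 24, so the period closes here.
sqrt(167) = [12; 1, 11, 1, 24]
Period length = 4

4


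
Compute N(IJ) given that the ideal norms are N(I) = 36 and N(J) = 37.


N(IJ) = N(I) * N(J)
= 36 * 37
= 1332

1332


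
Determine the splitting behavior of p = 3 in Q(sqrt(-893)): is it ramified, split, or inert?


K = Q(sqrt(-893)). Since d mod 4 = 3, disc(K) = -3572.
Check p | disc: -3572 mod 3 = 1.
p does not divide disc. Compute Legendre symbol (d/p):
1^((3-1)/2) mod 3 = 1
(d/p) = 1, so p splits: (p) = P*P' with e=1, f=1, g=2.
Therefore p is split.

split


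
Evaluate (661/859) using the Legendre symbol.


p = 859 is prime, so compute (661/859) with the reciprocity algorithm (Jacobi-symbol steps: pull out 2s via (2/n), flip via reciprocity, reduce):
  reciprocity: (661/859) -> +(859/661)
  reduce: (198/661)
  pull out 2: (2/661) = -1  (since 661 mod 8 = 5)
  reciprocity: (99/661) -> +(661/99)
  reduce: (67/99)
  reciprocity: (67/99) -> -(99/67)
  reduce: (32/67)
  pull out 2: (2/67) = -1  (since 67 mod 8 = 3)
  pull out 2: (2/67) = -1  (since 67 mod 8 = 3)
  pull out 2: (2/67) = -1  (since 67 mod 8 = 3)
  pull out 2: (2/67) = -1  (since 67 mod 8 = 3)
  pull out 2: (2/67) = -1  (since 67 mod 8 = 3)
  (1/67) = 1
Product of signs = -1
(661/859) = -1

-1


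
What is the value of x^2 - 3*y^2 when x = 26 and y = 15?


x^2 - d*y^2
= 26^2 - 3*15^2
= 676 - 675
= 1

1


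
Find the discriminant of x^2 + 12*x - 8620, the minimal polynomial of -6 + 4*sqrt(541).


The element -6 + 4*sqrt(541) has minimal polynomial:
x^2 + 12*x - 8620
Discriminant = (12)^2 - 4*(-8620)
= 144 + 34480
= 34624

34624


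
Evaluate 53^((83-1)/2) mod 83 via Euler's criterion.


p = 83 is prime and the exponent is (p-1)/2 = 41, so by Euler's criterion 53^41 = (53/83) = +1 or -1 mod 83.
Compute by square-and-multiply:
  41 = 32 + 8 + 1 (binary 101001)
  Repeated squaring mod 83: 53^1 = 53, 53^2 = 70, 53^4 = 3, 53^8 = 9, 53^16 = 81, 53^32 = 4
  53^41 = 53^32 * 53^8 * 53^1 = 4 * 9 * 53 mod 83
    4 * 9 = 36 = 36 mod 83
    36 * 53 = 1908 = 82 mod 83
  53^41 = 82 mod 83
Result 82 = p - 1 = -1 mod 83: 53 is a quadratic non-residue mod 83. As a residue in [0, p-1] the value is 82.
53^41 mod 83 = 82

82


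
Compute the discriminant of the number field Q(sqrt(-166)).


For K = Q(sqrt(d)) with d squarefree: disc(K) = d if d = 1 mod 4, and disc(K) = 4d if d = 2 or 3 mod 4.
Here d = -166, and d mod 4 = 2.
d = 2 mod 4, not 1 (O_K = Z[sqrt(d)]), so disc(K) = 4d = 4 * (-166) = -664

-664


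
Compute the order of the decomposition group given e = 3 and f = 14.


|D_P| = e * f
= 3 * 14
= 42

42


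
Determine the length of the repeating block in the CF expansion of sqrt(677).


Run the CF algorithm for sqrt(677).
a_0 = floor(sqrt(677)) = 26; set m_0=0, q_0=1.
Recurrence: m' = q*a - m,  q' = (d - m'^2)/q,  a' = floor((a_0 + m')/q').
  step 1: m=26, q=1, a=52
a_1 = 2*a_0 = 52, so the period closes here.
sqrt(677) = [26; 52]
Period length = 1

1


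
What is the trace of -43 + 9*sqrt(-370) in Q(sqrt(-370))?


Tr(a + b*sqrt(d)) = (a + b*sqrt(d)) + (a - b*sqrt(d)) = 2a
= 2 * (-43)
= -86

-86


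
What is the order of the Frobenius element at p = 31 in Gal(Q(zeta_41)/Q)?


The Frobenius at p in Gal(Q(zeta_n)/Q) = (Z/nZ)* is the class of p, so its order is ord_41(31), the smallest k >= 1 with 31^k = 1 mod 41.
n = 41 = 41, phi(41) = 40; the order divides phi(n).
Divisors of 40: 1, 2, 4, 5, 8, 10, 20, 40
Repeated squaring mod 41: 31^1 = 31, 31^2 = 18, 31^4 = 37, 31^8 = 16, 31^16 = 10, 31^32 = 18
Test divisors in increasing order:
  k=1: 31^1 = 31 mod 41
  k=2: 31^2 = 18 mod 41
  k=4: 31^4 = 37 mod 41
  k=5: 31^5 = 37 * 31 = 40 mod 41
  k=8: 31^8 = 16 mod 41
  k=10: 31^10 = 16 * 18 = 1 mod 41  <- first divisor giving 1
Order = 10

10


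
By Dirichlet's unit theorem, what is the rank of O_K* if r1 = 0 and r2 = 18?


By Dirichlet's unit theorem:
rank = r1 + r2 - 1
= 0 + 18 - 1
= 17

17


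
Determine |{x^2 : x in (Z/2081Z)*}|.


For prime p, the number of non-zero quadratic residues is (p-1)/2.
= (2081-1)/2
= 1040

1040


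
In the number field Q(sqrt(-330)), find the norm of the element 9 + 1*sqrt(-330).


N(a + b*sqrt(d)) = a^2 - d*b^2
= (9)^2 - (-330)*(1)^2
= 81 + 330
= 411

411


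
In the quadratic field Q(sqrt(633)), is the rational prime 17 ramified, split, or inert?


K = Q(sqrt(633)). Since d mod 4 = 1, disc(K) = 633.
Check p | disc: 633 mod 17 = 4.
p does not divide disc. Compute Legendre symbol (d/p):
4^((17-1)/2) mod 17 = 1
(d/p) = 1, so p splits: (p) = P*P' with e=1, f=1, g=2.
Therefore p is split.

split


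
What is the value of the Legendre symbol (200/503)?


p = 503 is prime, so compute (200/503) with the reciprocity algorithm (Jacobi-symbol steps: pull out 2s via (2/n), flip via reciprocity, reduce):
  pull out 2: (2/503) = +1  (since 503 mod 8 = 7)
  pull out 2: (2/503) = +1  (since 503 mod 8 = 7)
  pull out 2: (2/503) = +1  (since 503 mod 8 = 7)
  reciprocity: (25/503) -> +(503/25)
  reduce: (3/25)
  reciprocity: (3/25) -> +(25/3)
  reduce: (1/3)
  (1/3) = 1
Product of signs = 1
(200/503) = 1

1


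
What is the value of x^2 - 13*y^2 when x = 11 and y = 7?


x^2 - d*y^2
= 11^2 - 13*7^2
= 121 - 637
= -516

-516


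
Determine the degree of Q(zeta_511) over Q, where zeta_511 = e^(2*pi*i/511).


The degree equals Euler's totient phi(511).
511 = 7 * 73
phi(511) = 432

432


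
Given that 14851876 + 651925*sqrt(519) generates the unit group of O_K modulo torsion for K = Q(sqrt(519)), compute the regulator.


epsilon = 14851876 + 651925*sqrt(519)
= 2.9704e+07
R = ln(2.9704e+07)
= 17.2068

17.2068


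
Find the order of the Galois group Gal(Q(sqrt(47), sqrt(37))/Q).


The 2 square roots of distinct primes are multiplicatively independent over Q,
so [K:Q] = 2^2 and Gal(K/Q) is isomorphic to (Z/2Z)^2.
|Gal| = 2^2 = 4

4


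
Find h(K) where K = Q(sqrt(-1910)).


K = Q(sqrt(-1910)). d mod 4 = 2, so D = disc(K) = 4d = -7640
h(K) equals the number of primitive reduced positive-definite forms (a, b, c) = a*x^2 + b*x*y + c*y^2 with b^2 - 4ac = D,
where reduced means |b| <= a <= c, with b >= 0 whenever |b| = a or a = c, and primitive means gcd(a, b, c) = 1.
Reduced forces 3a^2 <= |D| = 7640, so 1 <= a <= 50; b must have the parity of D, and c = (b^2 - D)/(4a) must be an integer >= a.
Enumerate a = 1..50, b in [-a, a]:
  a=1: (1, 0, 1910)  [1]
  a=2: (2, 0, 955)  [1]
  a=3: (3, -2, 637), (3, 2, 637)  [2]
  a=4: none
  a=5: (5, 0, 382)  [1]
  a=6: (6, -4, 319), (6, 4, 319)  [2]
  a=7: (7, -2, 273), (7, 2, 273)  [2]
  a=8: none
  a=9: (9, -8, 214), (9, 8, 214)  [2]
  a=10: (10, 0, 191)  [1]
  a=11: (11, -4, 174), (11, 4, 174)  [2]
  a=12: none
  a=13: (13, -2, 147), (13, 2, 147)  [2]
  a=14: (14, -12, 139), (14, 12, 139)  [2]
  a=15: (15, -10, 129), (15, 10, 129)  [2]
  a=16..17: none
  a=18: (18, -8, 107), (18, 8, 107)  [2]
  a=19: (19, -6, 101), (19, 6, 101)  [2]
  a=20: none
  a=21: (21, -16, 94), (21, -2, 91), (21, 2, 91), (21, 16, 94)  [4]
  a=22: (22, -4, 87), (22, 4, 87)  [2]
  a=23..25: none
  a=26: (26, -24, 79), (26, 24, 79)  [2]
  a=27: (27, -26, 77), (27, 26, 77)  [2]
  a=28: none
  a=29: (29, -4, 66), (29, 4, 66)  [2]
  a=30: (30, -20, 67), (30, 20, 67)  [2]
  a=31..32: none
  a=33: (33, -26, 63), (33, -4, 58), (33, 4, 58), (33, 26, 63)  [4]
  a=34: none
  a=35: (35, -30, 61), (35, 30, 61)  [2]
  a=36..37: none
  a=38: (38, -32, 57), (38, 32, 57)  [2]
  a=39: (39, -28, 54), (39, -2, 49), (39, 2, 49), (39, 28, 54)  [4]
  a=40..41: none
  a=42: (42, -40, 55), (42, -16, 47), (42, 16, 47), (42, 40, 55)  [4]
  a=43: (43, -10, 45), (43, 10, 45)  [2]
  a=44..50: none
Total reduced forms: 1 + 1 + 2 + 1 + 2 + 2 + 2 + 1 + 2 + 2 + 2 + 2 + 2 + 2 + 4 + 2 + 2 + 2 + 2 + 2 + 4 + 2 + 2 + 4 + 4 + 2 = 56
h = 56

56


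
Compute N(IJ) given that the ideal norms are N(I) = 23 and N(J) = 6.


N(IJ) = N(I) * N(J)
= 23 * 6
= 138

138


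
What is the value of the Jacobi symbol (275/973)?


Compute (275/973) via quadratic reciprocity:
  reciprocity: (275/973) -> +(973/275)
  reduce: (148/275)
  pull out 2: (2/275) = -1  (since 275 mod 8 = 3)
  pull out 2: (2/275) = -1  (since 275 mod 8 = 3)
  reciprocity: (37/275) -> +(275/37)
  reduce: (16/37)
  pull out 2: (2/37) = -1  (since 37 mod 8 = 5)
  pull out 2: (2/37) = -1  (since 37 mod 8 = 5)
  pull out 2: (2/37) = -1  (since 37 mod 8 = 5)
  pull out 2: (2/37) = -1  (since 37 mod 8 = 5)
  (1/37) = 1
Product of signs = 1

1


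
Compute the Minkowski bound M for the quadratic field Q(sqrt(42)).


d = 42, d mod 4 = 2, so disc(K) = 4d = 168; |disc(K)| = 168
Real quadratic field, so n = 2, s = r2 = 0, r1 = 2
M = (n!/n^n) * (4/pi)^s * sqrt(|disc(K)|) = (2!/2^2) * (4/pi)^0 * sqrt(168)
= 0.5 * 1.000000 * 12.961481
= 6.4807

6.4807


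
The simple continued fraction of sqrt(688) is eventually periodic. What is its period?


Run the CF algorithm for sqrt(688).
a_0 = floor(sqrt(688)) = 26; set m_0=0, q_0=1.
Recurrence: m' = q*a - m,  q' = (d - m'^2)/q,  a' = floor((a_0 + m')/q').
  step 1: m=26, q=12, a=4
  step 2: m=22, q=17, a=2
  step 3: m=12, q=32, a=1
  step 4: m=20, q=9, a=5
  step 5: m=25, q=7, a=7
  step 6: m=24, q=16, a=3
  step 7: m=24, q=7, a=7
  step 8: m=25, q=9, a=5
  step 9: m=20, q=32, a=1
  step 10: m=12, q=17, a=2
  step 11: m=22, q=12, a=4
  step 12: m=26, q=1, a=52
a_12 = 2*a_0 = 52, so the period closes here.
sqrt(688) = [26; 4, 2, 1, 5, 7, 3, 7, 5, 1, 2, 4, 52]
Period length = 12

12


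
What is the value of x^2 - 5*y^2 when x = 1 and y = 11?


x^2 - d*y^2
= 1^2 - 5*11^2
= 1 - 605
= -604

-604


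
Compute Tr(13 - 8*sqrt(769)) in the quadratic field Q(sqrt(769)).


Tr(a + b*sqrt(d)) = (a + b*sqrt(d)) + (a - b*sqrt(d)) = 2a
= 2 * (13)
= 26

26


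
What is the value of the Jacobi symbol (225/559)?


Compute (225/559) via quadratic reciprocity:
  reciprocity: (225/559) -> +(559/225)
  reduce: (109/225)
  reciprocity: (109/225) -> +(225/109)
  reduce: (7/109)
  reciprocity: (7/109) -> +(109/7)
  reduce: (4/7)
  pull out 2: (2/7) = +1  (since 7 mod 8 = 7)
  pull out 2: (2/7) = +1  (since 7 mod 8 = 7)
  (1/7) = 1
Product of signs = 1

1


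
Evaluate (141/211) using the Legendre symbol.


p = 211 is prime, so compute (141/211) with the reciprocity algorithm (Jacobi-symbol steps: pull out 2s via (2/n), flip via reciprocity, reduce):
  reciprocity: (141/211) -> +(211/141)
  reduce: (70/141)
  pull out 2: (2/141) = -1  (since 141 mod 8 = 5)
  reciprocity: (35/141) -> +(141/35)
  reduce: (1/35)
  (1/35) = 1
Product of signs = -1
(141/211) = -1

-1


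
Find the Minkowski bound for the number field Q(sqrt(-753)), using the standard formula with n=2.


d = -753, d mod 4 = 3, so disc(K) = 4d = -3012; |disc(K)| = 3012
Imaginary quadratic field, so n = 2, s = r2 = 1, r1 = 0
M = (n!/n^n) * (4/pi)^s * sqrt(|disc(K)|) = (2!/2^2) * (4/pi)^1 * sqrt(3012)
= 0.5 * 1.273240 * 54.881691
= 34.9388

34.9388


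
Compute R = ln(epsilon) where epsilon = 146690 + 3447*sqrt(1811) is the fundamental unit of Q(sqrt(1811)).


epsilon = 146690 + 3447*sqrt(1811)
= 293380.0000
R = ln(293380.0000)
= 12.5892

12.5892


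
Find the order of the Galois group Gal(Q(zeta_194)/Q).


|Gal(Q(zeta_194)/Q)| = phi(194)
= 96

96


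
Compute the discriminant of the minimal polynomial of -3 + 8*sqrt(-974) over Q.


The element -3 + 8*sqrt(-974) has minimal polynomial:
x^2 + 6*x + 62345
Discriminant = (6)^2 - 4*(62345)
= 36 - 249380
= -249344

-249344


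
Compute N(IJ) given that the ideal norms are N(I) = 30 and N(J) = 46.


N(IJ) = N(I) * N(J)
= 30 * 46
= 1380

1380


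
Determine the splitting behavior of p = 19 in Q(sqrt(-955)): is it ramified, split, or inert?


K = Q(sqrt(-955)). Since d mod 4 = 1, disc(K) = -955.
Check p | disc: -955 mod 19 = 14.
p does not divide disc. Compute Legendre symbol (d/p):
14^((19-1)/2) mod 19 = -1
(d/p) = -1, so p is inert: (p) stays prime with e=1, f=2, g=1.
Therefore p is inert.

inert


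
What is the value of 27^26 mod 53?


p = 53 is prime and the exponent is (p-1)/2 = 26, so by Euler's criterion 27^26 = (27/53) = +1 or -1 mod 53.
Compute by square-and-multiply:
  26 = 16 + 8 + 2 (binary 11010)
  Repeated squaring mod 53: 27^1 = 27, 27^2 = 40, 27^4 = 10, 27^8 = 47, 27^16 = 36
  27^26 = 27^16 * 27^8 * 27^2 = 36 * 47 * 40 mod 53
    36 * 47 = 1692 = 49 mod 53
    49 * 40 = 1960 = 52 mod 53
  27^26 = 52 mod 53
Result 52 = p - 1 = -1 mod 53: 27 is a quadratic non-residue mod 53. As a residue in [0, p-1] the value is 52.
27^26 mod 53 = 52

52


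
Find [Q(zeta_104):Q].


The degree equals Euler's totient phi(104).
104 = 2^3 * 13
phi(104) = 48

48


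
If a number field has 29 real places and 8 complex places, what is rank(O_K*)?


By Dirichlet's unit theorem:
rank = r1 + r2 - 1
= 29 + 8 - 1
= 36

36


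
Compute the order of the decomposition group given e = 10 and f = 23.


|D_P| = e * f
= 10 * 23
= 230

230


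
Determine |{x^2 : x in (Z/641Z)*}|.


For prime p, the number of non-zero quadratic residues is (p-1)/2.
= (641-1)/2
= 320

320


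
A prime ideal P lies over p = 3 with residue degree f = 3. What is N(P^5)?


N(P^a) = p^(a*f)
= 3^(5*3)
= 3^15
= 14348907

14348907


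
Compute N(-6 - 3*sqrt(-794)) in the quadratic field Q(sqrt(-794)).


N(a + b*sqrt(d)) = a^2 - d*b^2
= (-6)^2 - (-794)*(-3)^2
= 36 + 7146
= 7182

7182


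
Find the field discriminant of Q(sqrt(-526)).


For K = Q(sqrt(d)) with d squarefree: disc(K) = d if d = 1 mod 4, and disc(K) = 4d if d = 2 or 3 mod 4.
Here d = -526, and d mod 4 = 2.
d = 2 mod 4, not 1 (O_K = Z[sqrt(d)]), so disc(K) = 4d = 4 * (-526) = -2104

-2104


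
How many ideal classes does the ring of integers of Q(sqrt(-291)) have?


K = Q(sqrt(-291)). d mod 4 = 1, so D = disc(K) = d = -291
h(K) equals the number of primitive reduced positive-definite forms (a, b, c) = a*x^2 + b*x*y + c*y^2 with b^2 - 4ac = D,
where reduced means |b| <= a <= c, with b >= 0 whenever |b| = a or a = c, and primitive means gcd(a, b, c) = 1.
Reduced forces 3a^2 <= |D| = 291, so 1 <= a <= 9; b must have the parity of D, and c = (b^2 - D)/(4a) must be an integer >= a.
Enumerate a = 1..9, b in [-a, a]:
  a=1: (1, 1, 73)  [1]
  a=2: none
  a=3: (3, 3, 25)  [1]
  a=4: none
  a=5: (5, -3, 15), (5, 3, 15)  [2]
  a=6..9: none
Total reduced forms: 1 + 1 + 2 = 4
h = 4

4


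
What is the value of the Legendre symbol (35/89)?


p = 89 is prime, so compute (35/89) with the reciprocity algorithm (Jacobi-symbol steps: pull out 2s via (2/n), flip via reciprocity, reduce):
  reciprocity: (35/89) -> +(89/35)
  reduce: (19/35)
  reciprocity: (19/35) -> -(35/19)
  reduce: (16/19)
  pull out 2: (2/19) = -1  (since 19 mod 8 = 3)
  pull out 2: (2/19) = -1  (since 19 mod 8 = 3)
  pull out 2: (2/19) = -1  (since 19 mod 8 = 3)
  pull out 2: (2/19) = -1  (since 19 mod 8 = 3)
  (1/19) = 1
Product of signs = -1
(35/89) = -1

-1


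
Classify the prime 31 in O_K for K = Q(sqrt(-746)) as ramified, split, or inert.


K = Q(sqrt(-746)). Since d mod 4 = 2, disc(K) = -2984.
Check p | disc: -2984 mod 31 = 23.
p does not divide disc. Compute Legendre symbol (d/p):
29^((31-1)/2) mod 31 = -1
(d/p) = -1, so p is inert: (p) stays prime with e=1, f=2, g=1.
Therefore p is inert.

inert


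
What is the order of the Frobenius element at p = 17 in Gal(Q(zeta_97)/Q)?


The Frobenius at p in Gal(Q(zeta_n)/Q) = (Z/nZ)* is the class of p, so its order is ord_97(17), the smallest k >= 1 with 17^k = 1 mod 97.
n = 97 = 97, phi(97) = 96; the order divides phi(n).
Divisors of 96: 1, 2, 3, 4, 6, 8, 12, 16, 24, 32, 48, 96
Repeated squaring mod 97: 17^1 = 17, 17^2 = 95, 17^4 = 4, 17^8 = 16, 17^16 = 62, 17^32 = 61, 17^64 = 35
Test divisors in increasing order:
  k=1: 17^1 = 17 mod 97
  k=2: 17^2 = 95 mod 97
  k=3: 17^3 = 95 * 17 = 63 mod 97
  k=4: 17^4 = 4 mod 97
  k=6: 17^6 = 4 * 95 = 89 mod 97
  k=8: 17^8 = 16 mod 97
  k=12: 17^12 = 16 * 4 = 64 mod 97
  k=16: 17^16 = 62 mod 97
  k=24: 17^24 = 62 * 16 = 22 mod 97
  k=32: 17^32 = 61 mod 97
  k=48: 17^48 = 61 * 62 = 96 mod 97
  k=96: 17^96 = 35 * 61 = 1 mod 97  <- first divisor giving 1
Order = 96

96


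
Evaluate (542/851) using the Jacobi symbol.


Compute (542/851) via quadratic reciprocity:
  pull out 2: (2/851) = -1  (since 851 mod 8 = 3)
  reciprocity: (271/851) -> -(851/271)
  reduce: (38/271)
  pull out 2: (2/271) = +1  (since 271 mod 8 = 7)
  reciprocity: (19/271) -> -(271/19)
  reduce: (5/19)
  reciprocity: (5/19) -> +(19/5)
  reduce: (4/5)
  pull out 2: (2/5) = -1  (since 5 mod 8 = 5)
  pull out 2: (2/5) = -1  (since 5 mod 8 = 5)
  (1/5) = 1
Product of signs = -1

-1


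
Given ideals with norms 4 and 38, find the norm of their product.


N(IJ) = N(I) * N(J)
= 4 * 38
= 152

152


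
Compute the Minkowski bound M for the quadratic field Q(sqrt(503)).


d = 503, d mod 4 = 3, so disc(K) = 4d = 2012; |disc(K)| = 2012
Real quadratic field, so n = 2, s = r2 = 0, r1 = 2
M = (n!/n^n) * (4/pi)^s * sqrt(|disc(K)|) = (2!/2^2) * (4/pi)^0 * sqrt(2012)
= 0.5 * 1.000000 * 44.855323
= 22.4277

22.4277


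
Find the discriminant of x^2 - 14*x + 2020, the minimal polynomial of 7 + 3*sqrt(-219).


The element 7 + 3*sqrt(-219) has minimal polynomial:
x^2 - 14*x + 2020
Discriminant = (-14)^2 - 4*(2020)
= 196 - 8080
= -7884

-7884


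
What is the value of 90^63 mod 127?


p = 127 is prime and the exponent is (p-1)/2 = 63, so by Euler's criterion 90^63 = (90/127) = +1 or -1 mod 127.
Compute by square-and-multiply:
  63 = 32 + 16 + 8 + 4 + 2 + 1 (binary 111111)
  Repeated squaring mod 127: 90^1 = 90, 90^2 = 99, 90^4 = 22, 90^8 = 103, 90^16 = 68, 90^32 = 52
  90^63 = 90^32 * 90^16 * 90^8 * 90^4 * 90^2 * 90^1 = 52 * 68 * 103 * 22 * 99 * 90 mod 127
    52 * 68 = 3536 = 107 mod 127
    107 * 103 = 11021 = 99 mod 127
    99 * 22 = 2178 = 19 mod 127
    19 * 99 = 1881 = 103 mod 127
    103 * 90 = 9270 = 126 mod 127
  90^63 = 126 mod 127
Result 126 = p - 1 = -1 mod 127: 90 is a quadratic non-residue mod 127. As a residue in [0, p-1] the value is 126.
90^63 mod 127 = 126

126


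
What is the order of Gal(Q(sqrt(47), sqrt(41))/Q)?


The 2 square roots of distinct primes are multiplicatively independent over Q,
so [K:Q] = 2^2 and Gal(K/Q) is isomorphic to (Z/2Z)^2.
|Gal| = 2^2 = 4

4


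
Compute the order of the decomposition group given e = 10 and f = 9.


|D_P| = e * f
= 10 * 9
= 90

90


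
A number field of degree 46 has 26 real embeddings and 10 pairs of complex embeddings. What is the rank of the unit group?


By Dirichlet's unit theorem:
rank = r1 + r2 - 1
= 26 + 10 - 1
= 35

35


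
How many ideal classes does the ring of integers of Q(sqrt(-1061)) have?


K = Q(sqrt(-1061)). d mod 4 = 3, so D = disc(K) = 4d = -4244
h(K) equals the number of primitive reduced positive-definite forms (a, b, c) = a*x^2 + b*x*y + c*y^2 with b^2 - 4ac = D,
where reduced means |b| <= a <= c, with b >= 0 whenever |b| = a or a = c, and primitive means gcd(a, b, c) = 1.
Reduced forces 3a^2 <= |D| = 4244, so 1 <= a <= 37; b must have the parity of D, and c = (b^2 - D)/(4a) must be an integer >= a.
Enumerate a = 1..37, b in [-a, a]:
  a=1: (1, 0, 1061)  [1]
  a=2: (2, 2, 531)  [1]
  a=3: (3, -2, 354), (3, 2, 354)  [2]
  a=4: none
  a=5: (5, -4, 213), (5, 4, 213)  [2]
  a=6: (6, -2, 177), (6, 2, 177)  [2]
  a=7..8: none
  a=9: (9, -2, 118), (9, 2, 118)  [2]
  a=10: (10, -6, 107), (10, 6, 107)  [2]
  a=11..14: none
  a=15: (15, -14, 74), (15, -4, 71), (15, 4, 71), (15, 14, 74)  [4]
  a=16..17: none
  a=18: (18, -2, 59), (18, 2, 59)  [2]
  a=19..24: none
  a=25: (25, -16, 45), (25, 16, 45)  [2]
  a=26: none
  a=27: (27, -20, 43), (27, 20, 43)  [2]
  a=28..29: none
  a=30: (30, -26, 41), (30, -14, 37), (30, 14, 37), (30, 26, 41)  [4]
  a=31..37: none
Total reduced forms: 1 + 1 + 2 + 2 + 2 + 2 + 2 + 4 + 2 + 2 + 2 + 4 = 26
h = 26

26
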